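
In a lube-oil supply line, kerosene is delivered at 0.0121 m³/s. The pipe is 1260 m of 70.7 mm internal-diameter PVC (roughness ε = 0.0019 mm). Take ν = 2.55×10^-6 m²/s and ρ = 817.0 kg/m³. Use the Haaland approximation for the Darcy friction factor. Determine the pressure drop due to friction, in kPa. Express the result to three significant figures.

V = 4Q/(πD²) = 4·0.0121/(π·0.0707²) = 3.082 m/s
Re = VD/ν = 3.082·0.0707/2.55×10^-6 = 8.55×10^4 → turbulent
ε/D = 0.0019/70.7 = 2.69×10^-5
Haaland: f = 0.01852
h_f = f(L/D)V²/(2g) = 0.01852·(1260/0.0707)·3.082²/(2·9.81) = 159.8 m
Δp = ρg·h_f = 817.0·9.81·159.8 = 1281 kPa

Δp ≈ 1280 kPa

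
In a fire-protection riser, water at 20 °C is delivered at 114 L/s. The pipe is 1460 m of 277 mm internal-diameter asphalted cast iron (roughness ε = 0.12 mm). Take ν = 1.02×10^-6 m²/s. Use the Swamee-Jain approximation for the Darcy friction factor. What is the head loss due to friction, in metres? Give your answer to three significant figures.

h_f ≈ 16.6 m

V = 4Q/(πD²) = 4·0.114/(π·0.277²) = 1.892 m/s
Re = VD/ν = 1.892·0.277/1.02×10^-6 = 5.14×10^5 → turbulent
ε/D = 0.12/277 = 4.33×10^-4
Swamee-Jain: f = 0.01732
h_f = f(L/D)V²/(2g) = 0.01732·(1460/0.277)·1.892²/(2·9.81) = 16.65 m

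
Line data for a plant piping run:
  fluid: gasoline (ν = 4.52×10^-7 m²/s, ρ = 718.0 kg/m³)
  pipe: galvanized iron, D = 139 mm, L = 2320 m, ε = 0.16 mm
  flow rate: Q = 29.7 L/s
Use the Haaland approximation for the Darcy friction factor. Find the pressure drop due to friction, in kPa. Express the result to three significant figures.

Δp ≈ 477 kPa

V = 4Q/(πD²) = 4·0.0297/(π·0.139²) = 1.957 m/s
Re = VD/ν = 1.957·0.139/4.52×10^-7 = 6.02×10^5 → turbulent
ε/D = 0.16/139 = 0.00115
Haaland: f = 0.02076
h_f = f(L/D)V²/(2g) = 0.02076·(2320/0.139)·1.957²/(2·9.81) = 67.66 m
Δp = ρg·h_f = 718.0·9.81·67.66 = 476.6 kPa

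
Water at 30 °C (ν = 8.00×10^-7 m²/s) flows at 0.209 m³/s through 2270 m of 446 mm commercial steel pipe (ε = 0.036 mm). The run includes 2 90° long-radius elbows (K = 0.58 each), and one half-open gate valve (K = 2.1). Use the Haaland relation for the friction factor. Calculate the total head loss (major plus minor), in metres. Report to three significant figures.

H_L ≈ 6.52 m

V = 4Q/(πD²) = 1.338 m/s; V²/2g = 0.09122 m
Re = 7.46×10^5, ε/D = 8.07×10^-5 → f = 0.01341 (Haaland)
Major: h_f = f(L/D)·V²/2g = 0.01341·5090·0.09122 = 6.226 m
Minor: ΣK = 3.26; h_m = ΣK·V²/2g = 0.2974 m
Total H_L = 6.226 + 0.2974 = 6.524 m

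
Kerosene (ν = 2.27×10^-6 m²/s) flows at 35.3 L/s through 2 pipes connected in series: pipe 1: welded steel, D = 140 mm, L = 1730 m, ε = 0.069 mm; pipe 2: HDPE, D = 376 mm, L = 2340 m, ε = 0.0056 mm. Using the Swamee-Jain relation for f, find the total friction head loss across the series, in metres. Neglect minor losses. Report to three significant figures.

H ≈ 65.4 m

Pipe 1: V = 2.293 m/s, Re = 1.41×10^5, ε/D = 4.93×10^-4, f = 0.01956, h_1 = f(L/D)V²/2g = 64.78 m
Pipe 2: V = 0.3179 m/s, Re = 5.27×10^4, ε/D = 1.49×10^-5, f = 0.02058, h_2 = f(L/D)V²/2g = 0.6599 m
Series → Q common, losses add: H = Σh = 65.44 m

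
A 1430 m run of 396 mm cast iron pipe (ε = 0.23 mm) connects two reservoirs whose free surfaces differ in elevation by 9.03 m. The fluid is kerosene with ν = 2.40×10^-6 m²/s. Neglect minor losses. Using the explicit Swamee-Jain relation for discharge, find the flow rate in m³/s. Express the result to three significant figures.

Q ≈ 0.199 m³/s

Swamee-Jain (Type II): Q = -0.965·√(gD⁵h_f/L)·ln[ε/(3.7D) + √(3.17ν²L/(gD³h_f))]
√(gD⁵h_f/L) = √(9.81·0.396⁵·9.03/1430) = 0.02456
ε/(3.7D) = 1.57×10^-4; √(3.17ν²L/(gD³h_f)) = 6.89×10^-5
Q = -0.965·0.02456·ln(2.259×10^-4) = 0.1990 m³/s
Check: V = 1.62 m/s, Re = 2.67×10^5, f = 0.01893, h_f = 9.09 m ≈ 9.03 m ✓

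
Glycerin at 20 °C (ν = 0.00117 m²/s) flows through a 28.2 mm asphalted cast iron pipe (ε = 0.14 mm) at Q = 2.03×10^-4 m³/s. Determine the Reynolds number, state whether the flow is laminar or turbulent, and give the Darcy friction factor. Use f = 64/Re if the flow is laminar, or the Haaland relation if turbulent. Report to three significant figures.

V = 4Q/(πD²) = 0.3250 m/s
Re = VD/ν = 0.3250·0.0282/0.00117 = 7.83
Re < 2300 → laminar → f = 64/Re = 8.170

Re ≈ 7.83; laminar; f = 64/Re ≈ 8.17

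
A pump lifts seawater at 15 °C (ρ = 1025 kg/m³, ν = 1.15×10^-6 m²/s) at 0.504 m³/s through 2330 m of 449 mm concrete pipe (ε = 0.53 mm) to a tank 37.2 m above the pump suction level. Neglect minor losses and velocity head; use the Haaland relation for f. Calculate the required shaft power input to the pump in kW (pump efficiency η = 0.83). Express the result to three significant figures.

V = 4Q/(πD²) = 3.183 m/s; Re = 1.24×10^6; ε/D = 0.00118; f = 0.02068
h_f = f(L/D)V²/2g = 55.43 m
Total head H = z + h_f = 37.2 + 55.43 = 92.63 m
P_hyd = ρgQH = 1025·9.81·0.504·92.63 = 469.4 kW
P_shaft = P_hyd/η = 469.4/0.83 = 565.6 kW

P_shaft ≈ 566 kW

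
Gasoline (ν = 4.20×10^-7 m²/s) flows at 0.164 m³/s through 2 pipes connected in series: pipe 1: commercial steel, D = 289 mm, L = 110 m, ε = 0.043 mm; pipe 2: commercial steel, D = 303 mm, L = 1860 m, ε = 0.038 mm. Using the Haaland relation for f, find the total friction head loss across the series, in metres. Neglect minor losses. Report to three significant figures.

Pipe 1: V = 2.500 m/s, Re = 1.72×10^6, ε/D = 1.49×10^-4, f = 0.01360, h_1 = f(L/D)V²/2g = 1.649 m
Pipe 2: V = 2.274 m/s, Re = 1.64×10^6, ε/D = 1.25×10^-4, f = 0.01328, h_2 = f(L/D)V²/2g = 21.50 m
Series → Q common, losses add: H = Σh = 23.15 m

H ≈ 23.1 m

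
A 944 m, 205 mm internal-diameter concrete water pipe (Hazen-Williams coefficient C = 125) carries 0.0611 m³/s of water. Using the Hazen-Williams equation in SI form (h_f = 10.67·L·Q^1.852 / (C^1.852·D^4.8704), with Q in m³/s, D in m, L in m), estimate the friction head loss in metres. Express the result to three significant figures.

h_f = 10.67·944·0.0611^1.852 / (125^1.852·0.205^4.8704) = 16.73 m

h_f ≈ 16.7 m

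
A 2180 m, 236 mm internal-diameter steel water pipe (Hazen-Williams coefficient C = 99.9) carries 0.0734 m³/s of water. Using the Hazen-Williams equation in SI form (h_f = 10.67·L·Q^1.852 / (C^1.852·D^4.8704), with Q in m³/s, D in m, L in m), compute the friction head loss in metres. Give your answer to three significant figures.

h_f ≈ 41.4 m

h_f = 10.67·2180·0.0734^1.852 / (99.9^1.852·0.236^4.8704) = 41.39 m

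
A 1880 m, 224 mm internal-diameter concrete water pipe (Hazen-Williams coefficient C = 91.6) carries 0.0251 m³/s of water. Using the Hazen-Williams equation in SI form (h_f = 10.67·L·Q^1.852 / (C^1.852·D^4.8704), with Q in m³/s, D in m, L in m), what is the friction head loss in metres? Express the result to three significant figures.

h_f = 10.67·1880·0.0251^1.852 / (91.6^1.852·0.224^4.8704) = 7.407 m

h_f ≈ 7.41 m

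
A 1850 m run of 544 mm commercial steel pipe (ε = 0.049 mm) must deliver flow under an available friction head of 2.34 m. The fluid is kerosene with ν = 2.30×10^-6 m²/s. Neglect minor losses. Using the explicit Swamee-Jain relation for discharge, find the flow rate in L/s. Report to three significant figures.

Swamee-Jain (Type II): Q = -0.965·√(gD⁵h_f/L)·ln[ε/(3.7D) + √(3.17ν²L/(gD³h_f))]
√(gD⁵h_f/L) = √(9.81·0.544⁵·2.34/1850) = 0.02431
ε/(3.7D) = 2.43×10^-5; √(3.17ν²L/(gD³h_f)) = 9.16×10^-5
Q = -0.965·0.02431·ln(1.160×10^-4) = 0.2126 m³/s
Check: V = 0.915 m/s, Re = 2.16×10^5, f = 0.01611, h_f = 2.34 m ≈ 2.34 m ✓

Q ≈ 213 L/s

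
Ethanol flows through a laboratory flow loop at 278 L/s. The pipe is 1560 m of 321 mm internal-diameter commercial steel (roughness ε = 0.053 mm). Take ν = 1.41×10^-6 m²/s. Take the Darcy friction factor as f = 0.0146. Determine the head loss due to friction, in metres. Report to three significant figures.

V = 4Q/(πD²) = 4·0.278/(π·0.321²) = 3.435 m/s
h_f = f(L/D)V²/(2g) = 0.01460·(1560/0.321)·3.435²/(2·9.81) = 42.67 m

h_f ≈ 42.7 m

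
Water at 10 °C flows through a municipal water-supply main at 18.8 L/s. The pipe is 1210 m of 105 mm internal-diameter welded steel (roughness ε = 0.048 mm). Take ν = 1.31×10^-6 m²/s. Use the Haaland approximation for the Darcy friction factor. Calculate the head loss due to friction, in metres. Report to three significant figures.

V = 4Q/(πD²) = 4·0.0188/(π·0.105²) = 2.171 m/s
Re = VD/ν = 2.171·0.105/1.31×10^-6 = 1.74×10^5 → turbulent
ε/D = 0.048/105 = 4.57×10^-4
Haaland: f = 0.01865
h_f = f(L/D)V²/(2g) = 0.01865·(1210/0.105)·2.171²/(2·9.81) = 51.65 m

h_f ≈ 51.6 m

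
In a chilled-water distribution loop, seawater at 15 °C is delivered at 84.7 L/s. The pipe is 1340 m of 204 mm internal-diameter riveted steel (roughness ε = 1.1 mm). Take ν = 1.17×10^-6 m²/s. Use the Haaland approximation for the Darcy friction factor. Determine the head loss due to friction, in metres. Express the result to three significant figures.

h_f ≈ 70.4 m

V = 4Q/(πD²) = 4·0.0847/(π·0.204²) = 2.591 m/s
Re = VD/ν = 2.591·0.204/1.17×10^-6 = 4.52×10^5 → turbulent
ε/D = 1.1/204 = 0.00539
Haaland: f = 0.03132
h_f = f(L/D)V²/(2g) = 0.03132·(1340/0.204)·2.591²/(2·9.81) = 70.41 m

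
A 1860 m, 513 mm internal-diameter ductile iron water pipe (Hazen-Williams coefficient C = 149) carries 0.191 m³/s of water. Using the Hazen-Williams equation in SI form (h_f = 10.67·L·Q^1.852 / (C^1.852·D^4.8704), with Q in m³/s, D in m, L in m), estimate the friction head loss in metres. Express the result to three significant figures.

h_f ≈ 2.26 m

h_f = 10.67·1860·0.191^1.852 / (149^1.852·0.513^4.8704) = 2.256 m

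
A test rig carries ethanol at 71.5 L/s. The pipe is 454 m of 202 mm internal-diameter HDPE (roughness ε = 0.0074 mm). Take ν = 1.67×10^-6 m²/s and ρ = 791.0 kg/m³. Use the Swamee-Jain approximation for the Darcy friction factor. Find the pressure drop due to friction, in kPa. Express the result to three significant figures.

V = 4Q/(πD²) = 4·0.0715/(π·0.202²) = 2.231 m/s
Re = VD/ν = 2.231·0.202/1.67×10^-6 = 2.70×10^5 → turbulent
ε/D = 0.0074/202 = 3.66×10^-5
Swamee-Jain: f = 0.01506
h_f = f(L/D)V²/(2g) = 0.01506·(454/0.202)·2.231²/(2·9.81) = 8.585 m
Δp = ρg·h_f = 791.0·9.81·8.585 = 66.62 kPa

Δp ≈ 66.6 kPa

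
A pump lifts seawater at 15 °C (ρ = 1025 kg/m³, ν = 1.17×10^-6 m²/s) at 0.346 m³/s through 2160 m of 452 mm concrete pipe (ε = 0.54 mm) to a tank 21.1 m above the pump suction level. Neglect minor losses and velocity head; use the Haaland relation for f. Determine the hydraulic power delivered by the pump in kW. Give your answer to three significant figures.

V = 4Q/(πD²) = 2.156 m/s; Re = 8.33×10^5; ε/D = 0.00119; f = 0.02084
h_f = f(L/D)V²/2g = 23.60 m
Total head H = z + h_f = 21.1 + 23.60 = 44.70 m
P_hyd = ρgQH = 1025·9.81·0.346·44.70 = 155.5 kW

P_hyd ≈ 156 kW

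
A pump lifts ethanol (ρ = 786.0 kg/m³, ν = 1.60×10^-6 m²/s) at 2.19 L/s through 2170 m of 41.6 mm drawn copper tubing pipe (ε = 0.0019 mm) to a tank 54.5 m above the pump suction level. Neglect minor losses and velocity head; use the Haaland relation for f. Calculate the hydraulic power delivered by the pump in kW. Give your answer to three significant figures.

P_hyd ≈ 3.45 kW

V = 4Q/(πD²) = 1.611 m/s; Re = 4.19×10^4; ε/D = 4.57×10^-5; f = 0.02167
h_f = f(L/D)V²/2g = 149.6 m
Total head H = z + h_f = 54.5 + 149.6 = 204.1 m
P_hyd = ρgQH = 786.0·9.81·0.00219·204.1 = 3.446 kW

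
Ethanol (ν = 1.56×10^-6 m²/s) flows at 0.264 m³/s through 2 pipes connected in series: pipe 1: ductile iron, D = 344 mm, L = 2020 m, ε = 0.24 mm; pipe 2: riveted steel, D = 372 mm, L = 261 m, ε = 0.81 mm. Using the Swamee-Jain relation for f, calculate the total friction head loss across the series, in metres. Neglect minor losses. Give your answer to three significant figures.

Pipe 1: V = 2.841 m/s, Re = 6.26×10^5, ε/D = 6.98×10^-4, f = 0.01876, h_1 = f(L/D)V²/2g = 45.29 m
Pipe 2: V = 2.429 m/s, Re = 5.79×10^5, ε/D = 0.00218, f = 0.02436, h_2 = f(L/D)V²/2g = 5.140 m
Series → Q common, losses add: H = Σh = 50.43 m

H ≈ 50.4 m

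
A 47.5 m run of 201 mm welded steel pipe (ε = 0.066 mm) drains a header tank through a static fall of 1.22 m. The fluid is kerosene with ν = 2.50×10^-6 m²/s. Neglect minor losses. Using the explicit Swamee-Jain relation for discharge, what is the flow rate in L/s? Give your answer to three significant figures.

Q ≈ 75.3 L/s

Swamee-Jain (Type II): Q = -0.965·√(gD⁵h_f/L)·ln[ε/(3.7D) + √(3.17ν²L/(gD³h_f))]
√(gD⁵h_f/L) = √(9.81·0.201⁵·1.22/47.5) = 0.009092
ε/(3.7D) = 8.87×10^-5; √(3.17ν²L/(gD³h_f)) = 9.84×10^-5
Q = -0.965·0.009092·ln(1.871×10^-4) = 0.07531 m³/s
Check: V = 2.37 m/s, Re = 1.91×10^5, f = 0.01806, h_f = 1.23 m ≈ 1.22 m ✓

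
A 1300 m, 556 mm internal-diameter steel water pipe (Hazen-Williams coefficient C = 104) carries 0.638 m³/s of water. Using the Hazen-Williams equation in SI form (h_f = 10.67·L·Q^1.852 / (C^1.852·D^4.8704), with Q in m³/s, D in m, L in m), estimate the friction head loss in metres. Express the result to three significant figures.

h_f = 10.67·1300·0.638^1.852 / (104^1.852·0.556^4.8704) = 19.35 m

h_f ≈ 19.3 m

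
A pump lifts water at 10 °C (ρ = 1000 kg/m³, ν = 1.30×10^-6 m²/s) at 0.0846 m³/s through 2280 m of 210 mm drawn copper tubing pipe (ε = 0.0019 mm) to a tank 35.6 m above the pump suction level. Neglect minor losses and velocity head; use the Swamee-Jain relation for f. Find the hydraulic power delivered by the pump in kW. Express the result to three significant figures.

P_hyd ≈ 67.3 kW

V = 4Q/(πD²) = 2.443 m/s; Re = 3.95×10^5; ε/D = 9.05×10^-6; f = 0.01379
h_f = f(L/D)V²/2g = 45.52 m
Total head H = z + h_f = 35.6 + 45.52 = 81.12 m
P_hyd = ρgQH = 1000·9.81·0.0846·81.12 = 67.33 kW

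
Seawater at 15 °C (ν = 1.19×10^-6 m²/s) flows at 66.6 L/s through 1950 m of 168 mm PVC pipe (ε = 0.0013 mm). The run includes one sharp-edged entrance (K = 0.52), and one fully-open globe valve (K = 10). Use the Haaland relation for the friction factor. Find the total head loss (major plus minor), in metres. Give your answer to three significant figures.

V = 4Q/(πD²) = 3.004 m/s; V²/2g = 0.4601 m
Re = 4.24×10^5, ε/D = 7.74×10^-6 → f = 0.01353 (Haaland)
Major: h_f = f(L/D)·V²/2g = 0.01353·11607·0.4601 = 72.27 m
Minor: ΣK = 10.5; h_m = ΣK·V²/2g = 4.840 m
Total H_L = 72.27 + 4.840 = 77.11 m

H_L ≈ 77.1 m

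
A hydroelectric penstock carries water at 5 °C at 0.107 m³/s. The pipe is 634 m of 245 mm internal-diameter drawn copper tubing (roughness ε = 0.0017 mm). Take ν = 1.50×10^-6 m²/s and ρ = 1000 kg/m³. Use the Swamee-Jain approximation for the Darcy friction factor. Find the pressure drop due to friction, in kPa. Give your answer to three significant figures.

Δp ≈ 92.7 kPa

V = 4Q/(πD²) = 4·0.107/(π·0.245²) = 2.270 m/s
Re = VD/ν = 2.270·0.245/1.50×10^-6 = 3.71×10^5 → turbulent
ε/D = 0.0017/245 = 6.94×10^-6
Swamee-Jain: f = 0.01391
h_f = f(L/D)V²/(2g) = 0.01391·(634/0.245)·2.270²/(2·9.81) = 9.453 m
Δp = ρg·h_f = 1000·9.81·9.453 = 92.74 kPa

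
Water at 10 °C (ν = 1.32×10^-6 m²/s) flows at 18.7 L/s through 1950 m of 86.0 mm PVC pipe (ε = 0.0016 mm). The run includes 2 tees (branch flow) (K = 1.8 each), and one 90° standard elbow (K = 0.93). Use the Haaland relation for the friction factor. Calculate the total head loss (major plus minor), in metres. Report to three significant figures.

H_L ≈ 188 m

V = 4Q/(πD²) = 3.219 m/s; V²/2g = 0.5282 m
Re = 2.10×10^5, ε/D = 1.86×10^-5 → f = 0.01548 (Haaland)
Major: h_f = f(L/D)·V²/2g = 0.01548·22674·0.5282 = 185.4 m
Minor: ΣK = 4.53; h_m = ΣK·V²/2g = 2.393 m
Total H_L = 185.4 + 2.393 = 187.7 m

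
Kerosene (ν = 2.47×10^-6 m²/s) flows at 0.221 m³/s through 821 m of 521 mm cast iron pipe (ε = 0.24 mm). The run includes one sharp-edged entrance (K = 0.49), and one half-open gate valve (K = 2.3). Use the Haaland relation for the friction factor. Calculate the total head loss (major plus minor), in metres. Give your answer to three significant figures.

V = 4Q/(πD²) = 1.037 m/s; V²/2g = 0.05477 m
Re = 2.19×10^5, ε/D = 4.61×10^-4 → f = 0.01828 (Haaland)
Major: h_f = f(L/D)·V²/2g = 0.01828·1576·0.05477 = 1.578 m
Minor: ΣK = 2.79; h_m = ΣK·V²/2g = 0.1528 m
Total H_L = 1.578 + 0.1528 = 1.731 m

H_L ≈ 1.73 m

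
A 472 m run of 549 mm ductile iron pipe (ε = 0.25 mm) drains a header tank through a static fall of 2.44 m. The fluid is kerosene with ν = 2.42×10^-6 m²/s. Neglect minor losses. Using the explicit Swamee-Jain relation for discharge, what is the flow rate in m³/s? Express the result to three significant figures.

Q ≈ 0.421 m³/s

Swamee-Jain (Type II): Q = -0.965·√(gD⁵h_f/L)·ln[ε/(3.7D) + √(3.17ν²L/(gD³h_f))]
√(gD⁵h_f/L) = √(9.81·0.549⁵·2.44/472) = 0.05029
ε/(3.7D) = 1.23×10^-4; √(3.17ν²L/(gD³h_f)) = 4.70×10^-5
Q = -0.965·0.05029·ln(1.701×10^-4) = 0.4212 m³/s
Check: V = 1.78 m/s, Re = 4.04×10^5, f = 0.01771, h_f = 2.46 m ≈ 2.44 m ✓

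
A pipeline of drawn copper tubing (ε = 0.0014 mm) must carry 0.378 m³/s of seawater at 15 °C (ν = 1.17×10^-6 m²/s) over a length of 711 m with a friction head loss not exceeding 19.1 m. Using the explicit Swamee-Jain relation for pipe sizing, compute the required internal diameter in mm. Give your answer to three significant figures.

D ≈ 350 mm

Swamee-Jain (Type III): D = 0.66·[ε^1.25·(LQ²/(gh_f))^4.75 + ν·Q^9.4·(L/(gh_f))^5.2]^0.04
LQ²/(gh_f) = 0.5422; L/(gh_f) = 3.795
Term 1 = ε^1.25·(…)^4.75 = 2.63×10^-9; Term 2 = ν·Q^9.4·(…)^5.2 = 1.28×10^-7
D = 0.66·(2.63×10^-9 + 1.28×10^-7)^0.04 = 0.3501 m = 350 mm
Check: V = 3.93 m/s, Re = 1.17×10^6, f = 0.01141, h_f = 18.2 m ≈ 19.1 m ✓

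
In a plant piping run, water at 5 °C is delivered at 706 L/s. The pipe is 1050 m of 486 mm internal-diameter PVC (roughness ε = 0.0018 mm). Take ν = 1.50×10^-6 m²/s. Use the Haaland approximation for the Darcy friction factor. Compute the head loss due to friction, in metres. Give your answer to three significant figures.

V = 4Q/(πD²) = 4·0.706/(π·0.486²) = 3.806 m/s
Re = VD/ν = 3.806·0.486/1.50×10^-6 = 1.23×10^6 → turbulent
ε/D = 0.0018/486 = 3.70×10^-6
Haaland: f = 0.01126
h_f = f(L/D)V²/(2g) = 0.01126·(1050/0.486)·3.806²/(2·9.81) = 17.96 m

h_f ≈ 18.0 m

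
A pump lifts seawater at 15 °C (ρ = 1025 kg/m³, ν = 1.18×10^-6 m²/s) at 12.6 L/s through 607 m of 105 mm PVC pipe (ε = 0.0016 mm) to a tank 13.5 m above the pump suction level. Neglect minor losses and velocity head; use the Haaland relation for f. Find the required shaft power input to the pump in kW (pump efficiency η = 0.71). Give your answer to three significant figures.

V = 4Q/(πD²) = 1.455 m/s; Re = 1.29×10^5; ε/D = 1.52×10^-5; f = 0.01697
h_f = f(L/D)V²/2g = 10.59 m
Total head H = z + h_f = 13.5 + 10.59 = 24.09 m
P_hyd = ρgQH = 1025·9.81·0.0126·24.09 = 3.052 kW
P_shaft = P_hyd/η = 3.052/0.71 = 4.298 kW

P_shaft ≈ 4.30 kW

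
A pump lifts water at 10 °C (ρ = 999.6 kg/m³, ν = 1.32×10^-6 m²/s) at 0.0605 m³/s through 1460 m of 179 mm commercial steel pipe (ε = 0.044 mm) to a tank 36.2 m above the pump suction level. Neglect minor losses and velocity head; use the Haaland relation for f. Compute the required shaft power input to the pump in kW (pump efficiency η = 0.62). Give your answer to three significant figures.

P_shaft ≈ 72.1 kW

V = 4Q/(πD²) = 2.404 m/s; Re = 3.26×10^5; ε/D = 2.46×10^-4; f = 0.01628
h_f = f(L/D)V²/2g = 39.11 m
Total head H = z + h_f = 36.2 + 39.11 = 75.31 m
P_hyd = ρgQH = 999.6·9.81·0.0605·75.31 = 44.68 kW
P_shaft = P_hyd/η = 44.68/0.62 = 72.07 kW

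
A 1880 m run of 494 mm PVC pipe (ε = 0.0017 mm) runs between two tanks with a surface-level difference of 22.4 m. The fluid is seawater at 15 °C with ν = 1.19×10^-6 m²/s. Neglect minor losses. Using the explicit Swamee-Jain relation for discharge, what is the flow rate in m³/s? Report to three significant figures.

Swamee-Jain (Type II): Q = -0.965·√(gD⁵h_f/L)·ln[ε/(3.7D) + √(3.17ν²L/(gD³h_f))]
√(gD⁵h_f/L) = √(9.81·0.494⁵·22.4/1880) = 0.05864
ε/(3.7D) = 9.30×10^-7; √(3.17ν²L/(gD³h_f)) = 1.78×10^-5
Q = -0.965·0.05864·ln(1.878×10^-5) = 0.6158 m³/s
Check: V = 3.21 m/s, Re = 1.33×10^6, f = 0.01117, h_f = 22.4 m ≈ 22.4 m ✓

Q ≈ 0.616 m³/s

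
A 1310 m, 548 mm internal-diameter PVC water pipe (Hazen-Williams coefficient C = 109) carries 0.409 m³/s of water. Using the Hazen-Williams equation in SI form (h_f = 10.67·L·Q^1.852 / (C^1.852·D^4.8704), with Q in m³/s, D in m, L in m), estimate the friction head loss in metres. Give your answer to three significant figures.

h_f ≈ 8.42 m

h_f = 10.67·1310·0.409^1.852 / (109^1.852·0.548^4.8704) = 8.419 m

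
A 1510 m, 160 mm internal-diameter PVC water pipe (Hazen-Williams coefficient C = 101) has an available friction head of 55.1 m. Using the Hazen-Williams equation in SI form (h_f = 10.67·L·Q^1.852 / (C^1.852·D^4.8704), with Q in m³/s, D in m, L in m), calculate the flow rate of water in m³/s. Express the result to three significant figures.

Q ≈ 0.0380 m³/s

Rearranging: Q = [h_f·C^1.852·D^4.8704 / (10.67·L)]^(1/1.852)
Q = [55.1·101^1.852·0.160^4.8704 / (10.67·1510)]^0.540 = 0.03800 m³/s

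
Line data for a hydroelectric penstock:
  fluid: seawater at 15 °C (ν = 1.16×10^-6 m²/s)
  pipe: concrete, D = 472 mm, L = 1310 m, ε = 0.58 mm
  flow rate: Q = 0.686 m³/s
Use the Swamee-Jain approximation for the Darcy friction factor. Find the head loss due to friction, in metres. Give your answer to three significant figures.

h_f ≈ 45.4 m

V = 4Q/(πD²) = 4·0.686/(π·0.472²) = 3.921 m/s
Re = VD/ν = 3.921·0.472/1.16×10^-6 = 1.60×10^6 → turbulent
ε/D = 0.58/472 = 0.00123
Swamee-Jain: f = 0.02089
h_f = f(L/D)V²/(2g) = 0.02089·(1310/0.472)·3.921²/(2·9.81) = 45.42 m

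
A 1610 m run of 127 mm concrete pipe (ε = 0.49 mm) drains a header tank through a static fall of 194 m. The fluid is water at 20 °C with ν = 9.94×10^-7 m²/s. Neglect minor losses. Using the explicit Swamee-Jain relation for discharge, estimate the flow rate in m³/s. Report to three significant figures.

Q ≈ 0.0412 m³/s

Swamee-Jain (Type II): Q = -0.965·√(gD⁵h_f/L)·ln[ε/(3.7D) + √(3.17ν²L/(gD³h_f))]
√(gD⁵h_f/L) = √(9.81·0.127⁵·194/1610) = 0.006249
ε/(3.7D) = 0.00104; √(3.17ν²L/(gD³h_f)) = 3.60×10^-5
Q = -0.965·0.006249·ln(0.001079) = 0.04120 m³/s
Check: V = 3.25 m/s, Re = 4.16×10^5, f = 0.02851, h_f = 195 m ≈ 194 m ✓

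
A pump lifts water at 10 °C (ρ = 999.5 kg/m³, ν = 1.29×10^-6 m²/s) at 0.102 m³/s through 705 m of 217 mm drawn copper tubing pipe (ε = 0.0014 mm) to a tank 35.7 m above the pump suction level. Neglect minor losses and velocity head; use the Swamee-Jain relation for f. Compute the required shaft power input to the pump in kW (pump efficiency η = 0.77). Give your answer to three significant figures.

P_shaft ≈ 68.2 kW

V = 4Q/(πD²) = 2.758 m/s; Re = 4.64×10^5; ε/D = 6.45×10^-6; f = 0.01337
h_f = f(L/D)V²/2g = 16.84 m
Total head H = z + h_f = 35.7 + 16.84 = 52.54 m
P_hyd = ρgQH = 999.5·9.81·0.102·52.54 = 52.54 kW
P_shaft = P_hyd/η = 52.54/0.77 = 68.24 kW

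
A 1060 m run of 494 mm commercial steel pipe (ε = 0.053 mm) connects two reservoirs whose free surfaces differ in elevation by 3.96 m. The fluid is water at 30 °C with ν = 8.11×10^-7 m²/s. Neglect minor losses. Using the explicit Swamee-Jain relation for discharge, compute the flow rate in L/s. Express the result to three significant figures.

Q ≈ 313 L/s

Swamee-Jain (Type II): Q = -0.965·√(gD⁵h_f/L)·ln[ε/(3.7D) + √(3.17ν²L/(gD³h_f))]
√(gD⁵h_f/L) = √(9.81·0.494⁵·3.96/1060) = 0.03284
ε/(3.7D) = 2.90×10^-5; √(3.17ν²L/(gD³h_f)) = 2.17×10^-5
Q = -0.965·0.03284·ln(5.072×10^-5) = 0.3134 m³/s
Check: V = 1.63 m/s, Re = 9.96×10^5, f = 0.01362, h_f = 3.98 m ≈ 3.96 m ✓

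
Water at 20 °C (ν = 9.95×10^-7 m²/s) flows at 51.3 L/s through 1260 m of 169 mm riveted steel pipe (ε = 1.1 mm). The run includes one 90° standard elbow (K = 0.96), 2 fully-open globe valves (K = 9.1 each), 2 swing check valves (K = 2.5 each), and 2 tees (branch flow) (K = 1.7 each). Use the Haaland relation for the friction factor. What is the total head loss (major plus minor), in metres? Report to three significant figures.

V = 4Q/(πD²) = 2.287 m/s; V²/2g = 0.2666 m
Re = 3.88×10^5, ε/D = 0.00651 → f = 0.03320 (Haaland)
Major: h_f = f(L/D)·V²/2g = 0.03320·7456·0.2666 = 65.98 m
Minor: ΣK = 27.6; h_m = ΣK·V²/2g = 7.347 m
Total H_L = 65.98 + 7.347 = 73.33 m

H_L ≈ 73.3 m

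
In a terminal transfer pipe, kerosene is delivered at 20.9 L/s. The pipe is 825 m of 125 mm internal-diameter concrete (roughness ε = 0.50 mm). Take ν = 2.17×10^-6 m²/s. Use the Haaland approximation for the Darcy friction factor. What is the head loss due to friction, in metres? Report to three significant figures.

h_f ≈ 28.8 m

V = 4Q/(πD²) = 4·0.0209/(π·0.125²) = 1.703 m/s
Re = VD/ν = 1.703·0.125/2.17×10^-6 = 9.81×10^4 → turbulent
ε/D = 0.50/125 = 0.00400
Haaland: f = 0.02947
h_f = f(L/D)V²/(2g) = 0.02947·(825/0.125)·1.703²/(2·9.81) = 28.75 m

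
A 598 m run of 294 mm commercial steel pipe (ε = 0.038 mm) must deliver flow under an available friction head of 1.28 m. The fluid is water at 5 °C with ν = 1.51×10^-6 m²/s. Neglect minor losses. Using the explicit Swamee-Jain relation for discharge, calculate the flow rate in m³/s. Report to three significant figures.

Swamee-Jain (Type II): Q = -0.965·√(gD⁵h_f/L)·ln[ε/(3.7D) + √(3.17ν²L/(gD³h_f))]
√(gD⁵h_f/L) = √(9.81·0.294⁵·1.28/598) = 0.006791
ε/(3.7D) = 3.49×10^-5; √(3.17ν²L/(gD³h_f)) = 1.16×10^-4
Q = -0.965·0.006791·ln(1.513×10^-4) = 0.05765 m³/s
Check: V = 0.849 m/s, Re = 1.65×10^5, f = 0.01711, h_f = 1.28 m ≈ 1.28 m ✓

Q ≈ 0.0576 m³/s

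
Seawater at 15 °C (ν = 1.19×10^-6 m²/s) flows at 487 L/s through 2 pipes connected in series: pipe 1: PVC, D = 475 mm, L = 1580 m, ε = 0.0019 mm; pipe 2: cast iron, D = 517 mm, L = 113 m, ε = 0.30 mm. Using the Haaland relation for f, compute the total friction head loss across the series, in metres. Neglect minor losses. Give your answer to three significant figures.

Pipe 1: V = 2.748 m/s, Re = 1.10×10^6, ε/D = 4.00×10^-6, f = 0.01148, h_1 = f(L/D)V²/2g = 14.70 m
Pipe 2: V = 2.320 m/s, Re = 1.01×10^6, ε/D = 5.80×10^-4, f = 0.01770, h_2 = f(L/D)V²/2g = 1.061 m
Series → Q common, losses add: H = Σh = 15.76 m

H ≈ 15.8 m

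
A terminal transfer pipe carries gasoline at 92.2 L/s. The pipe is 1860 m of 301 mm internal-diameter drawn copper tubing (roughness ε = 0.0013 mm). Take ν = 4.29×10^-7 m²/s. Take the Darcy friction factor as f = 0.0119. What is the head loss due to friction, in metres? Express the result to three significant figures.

h_f ≈ 6.29 m

V = 4Q/(πD²) = 4·0.0922/(π·0.301²) = 1.296 m/s
h_f = f(L/D)V²/(2g) = 0.01190·(1860/0.301)·1.296²/(2·9.81) = 6.292 m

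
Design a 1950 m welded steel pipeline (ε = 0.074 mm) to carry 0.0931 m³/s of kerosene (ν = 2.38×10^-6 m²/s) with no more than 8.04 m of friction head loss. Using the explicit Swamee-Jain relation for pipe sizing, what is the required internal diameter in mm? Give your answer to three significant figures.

D ≈ 319 mm

Swamee-Jain (Type III): D = 0.66·[ε^1.25·(LQ²/(gh_f))^4.75 + ν·Q^9.4·(L/(gh_f))^5.2]^0.04
LQ²/(gh_f) = 0.2143; L/(gh_f) = 24.72
Term 1 = ε^1.25·(…)^4.75 = 4.56×10^-9; Term 2 = ν·Q^9.4·(…)^5.2 = 8.49×10^-9
D = 0.66·(4.56×10^-9 + 8.49×10^-9)^0.04 = 0.3193 m = 319 mm
Check: V = 1.16 m/s, Re = 1.56×10^5, f = 0.01793, h_f = 7.55 m ≈ 8.04 m ✓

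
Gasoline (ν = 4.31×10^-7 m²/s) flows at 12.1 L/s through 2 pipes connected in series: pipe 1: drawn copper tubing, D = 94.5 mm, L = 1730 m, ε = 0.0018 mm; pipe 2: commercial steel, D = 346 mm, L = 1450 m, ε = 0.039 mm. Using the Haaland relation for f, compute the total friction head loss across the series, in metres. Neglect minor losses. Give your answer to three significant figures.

H ≈ 38.7 m

Pipe 1: V = 1.725 m/s, Re = 3.78×10^5, ε/D = 1.90×10^-5, f = 0.01392, h_1 = f(L/D)V²/2g = 38.67 m
Pipe 2: V = 0.1287 m/s, Re = 1.03×10^5, ε/D = 1.13×10^-4, f = 0.01821, h_2 = f(L/D)V²/2g = 0.06443 m
Series → Q common, losses add: H = Σh = 38.73 m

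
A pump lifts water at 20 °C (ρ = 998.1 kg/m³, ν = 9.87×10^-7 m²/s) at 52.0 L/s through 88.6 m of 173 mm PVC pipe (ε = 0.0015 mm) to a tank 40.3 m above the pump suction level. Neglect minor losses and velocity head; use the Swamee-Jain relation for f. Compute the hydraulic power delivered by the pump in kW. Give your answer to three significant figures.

P_hyd ≈ 21.4 kW

V = 4Q/(πD²) = 2.212 m/s; Re = 3.88×10^5; ε/D = 8.67×10^-6; f = 0.01383
h_f = f(L/D)V²/2g = 1.766 m
Total head H = z + h_f = 40.3 + 1.766 = 42.07 m
P_hyd = ρgQH = 998.1·9.81·0.0520·42.07 = 21.42 kW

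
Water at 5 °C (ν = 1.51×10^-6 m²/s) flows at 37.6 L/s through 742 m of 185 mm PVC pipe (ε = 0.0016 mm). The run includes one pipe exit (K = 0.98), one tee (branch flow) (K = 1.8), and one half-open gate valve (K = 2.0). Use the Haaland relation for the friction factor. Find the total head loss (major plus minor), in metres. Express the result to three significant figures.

H_L ≈ 6.89 m

V = 4Q/(πD²) = 1.399 m/s; V²/2g = 0.09973 m
Re = 1.71×10^5, ε/D = 8.65×10^-6 → f = 0.01602 (Haaland)
Major: h_f = f(L/D)·V²/2g = 0.01602·4011·0.09973 = 6.408 m
Minor: ΣK = 4.78; h_m = ΣK·V²/2g = 0.4767 m
Total H_L = 6.408 + 0.4767 = 6.885 m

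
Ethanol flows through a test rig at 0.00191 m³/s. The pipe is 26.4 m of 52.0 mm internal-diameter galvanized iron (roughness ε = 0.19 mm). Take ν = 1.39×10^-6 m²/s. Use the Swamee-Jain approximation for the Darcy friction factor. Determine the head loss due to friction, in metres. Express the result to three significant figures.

h_f ≈ 0.652 m

V = 4Q/(πD²) = 4·0.00191/(π·0.0520²) = 0.8994 m/s
Re = VD/ν = 0.8994·0.0520/1.39×10^-6 = 3.36×10^4 → turbulent
ε/D = 0.19/52.0 = 0.00365
Swamee-Jain: f = 0.03116
h_f = f(L/D)V²/(2g) = 0.03116·(26.4/0.0520)·0.8994²/(2·9.81) = 0.6523 m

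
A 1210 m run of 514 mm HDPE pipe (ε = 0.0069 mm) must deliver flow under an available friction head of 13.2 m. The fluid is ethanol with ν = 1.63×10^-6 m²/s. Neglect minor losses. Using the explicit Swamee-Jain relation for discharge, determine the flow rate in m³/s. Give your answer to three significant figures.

Q ≈ 0.627 m³/s

Swamee-Jain (Type II): Q = -0.965·√(gD⁵h_f/L)·ln[ε/(3.7D) + √(3.17ν²L/(gD³h_f))]
√(gD⁵h_f/L) = √(9.81·0.514⁵·13.2/1210) = 0.06196
ε/(3.7D) = 3.63×10^-6; √(3.17ν²L/(gD³h_f)) = 2.41×10^-5
Q = -0.965·0.06196·ln(2.770×10^-5) = 0.6275 m³/s
Check: V = 3.02 m/s, Re = 9.54×10^5, f = 0.01202, h_f = 13.2 m ≈ 13.2 m ✓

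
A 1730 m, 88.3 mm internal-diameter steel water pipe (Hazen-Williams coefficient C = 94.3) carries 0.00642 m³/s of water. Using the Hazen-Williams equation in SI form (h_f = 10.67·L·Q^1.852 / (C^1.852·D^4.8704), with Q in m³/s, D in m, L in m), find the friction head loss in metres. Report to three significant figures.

h_f = 10.67·1730·0.00642^1.852 / (94.3^1.852·0.0883^4.8704) = 48.15 m

h_f ≈ 48.1 m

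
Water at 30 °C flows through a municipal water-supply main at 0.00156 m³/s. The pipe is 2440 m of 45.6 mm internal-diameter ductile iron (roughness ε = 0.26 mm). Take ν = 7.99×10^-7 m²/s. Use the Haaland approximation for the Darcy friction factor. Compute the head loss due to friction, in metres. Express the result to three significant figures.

V = 4Q/(πD²) = 4·0.00156/(π·0.0456²) = 0.9552 m/s
Re = VD/ν = 0.9552·0.0456/7.99×10^-7 = 5.45×10^4 → turbulent
ε/D = 0.26/45.6 = 0.00570
Haaland: f = 0.03309
h_f = f(L/D)V²/(2g) = 0.03309·(2440/0.0456)·0.9552²/(2·9.81) = 82.33 m

h_f ≈ 82.3 m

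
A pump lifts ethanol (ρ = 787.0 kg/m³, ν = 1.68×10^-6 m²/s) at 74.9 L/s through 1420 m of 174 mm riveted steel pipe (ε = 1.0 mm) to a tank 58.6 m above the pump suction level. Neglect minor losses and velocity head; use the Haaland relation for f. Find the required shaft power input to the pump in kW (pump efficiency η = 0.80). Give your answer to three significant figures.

V = 4Q/(πD²) = 3.150 m/s; Re = 3.26×10^5; ε/D = 0.00575; f = 0.03200
h_f = f(L/D)V²/2g = 132.0 m
Total head H = z + h_f = 58.6 + 132.0 = 190.6 m
P_hyd = ρgQH = 787.0·9.81·0.0749·190.6 = 110.2 kW
P_shaft = P_hyd/η = 110.2/0.80 = 137.8 kW

P_shaft ≈ 138 kW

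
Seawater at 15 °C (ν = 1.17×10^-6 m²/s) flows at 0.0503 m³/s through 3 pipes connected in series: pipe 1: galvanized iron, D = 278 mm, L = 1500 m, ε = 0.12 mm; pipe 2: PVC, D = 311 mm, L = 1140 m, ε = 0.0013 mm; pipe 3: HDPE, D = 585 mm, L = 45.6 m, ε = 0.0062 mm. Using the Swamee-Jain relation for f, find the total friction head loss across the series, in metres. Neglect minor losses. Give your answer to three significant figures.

Pipe 1: V = 0.8287 m/s, Re = 1.97×10^5, ε/D = 4.32×10^-4, f = 0.01859, h_1 = f(L/D)V²/2g = 3.511 m
Pipe 2: V = 0.6622 m/s, Re = 1.76×10^5, ε/D = 4.18×10^-6, f = 0.01596, h_2 = f(L/D)V²/2g = 1.307 m
Pipe 3: V = 0.1871 m/s, Re = 9.36×10^4, ε/D = 1.06×10^-5, f = 0.01818, h_3 = f(L/D)V²/2g = 0.002529 m
Series → Q common, losses add: H = Σh = 4.821 m

H ≈ 4.82 m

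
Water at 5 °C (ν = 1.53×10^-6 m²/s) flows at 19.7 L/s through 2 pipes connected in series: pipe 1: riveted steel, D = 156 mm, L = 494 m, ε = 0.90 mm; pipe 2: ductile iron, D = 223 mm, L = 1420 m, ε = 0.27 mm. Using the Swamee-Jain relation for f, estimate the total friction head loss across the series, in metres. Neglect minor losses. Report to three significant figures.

Pipe 1: V = 1.031 m/s, Re = 1.05×10^5, ε/D = 0.00577, f = 0.03279, h_1 = f(L/D)V²/2g = 5.622 m
Pipe 2: V = 0.5044 m/s, Re = 7.35×10^4, ε/D = 0.00121, f = 0.02372, h_2 = f(L/D)V²/2g = 1.958 m
Series → Q common, losses add: H = Σh = 7.580 m

H ≈ 7.58 m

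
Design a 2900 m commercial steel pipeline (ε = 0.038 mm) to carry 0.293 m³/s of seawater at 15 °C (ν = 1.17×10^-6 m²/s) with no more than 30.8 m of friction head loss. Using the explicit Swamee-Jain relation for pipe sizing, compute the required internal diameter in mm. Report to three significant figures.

D ≈ 395 mm

Swamee-Jain (Type III): D = 0.66·[ε^1.25·(LQ²/(gh_f))^4.75 + ν·Q^9.4·(L/(gh_f))^5.2]^0.04
LQ²/(gh_f) = 0.8240; L/(gh_f) = 9.598
Term 1 = ε^1.25·(…)^4.75 = 1.19×10^-6; Term 2 = ν·Q^9.4·(…)^5.2 = 1.46×10^-6
D = 0.66·(1.19×10^-6 + 1.46×10^-6)^0.04 = 0.3949 m = 395 mm
Check: V = 2.39 m/s, Re = 8.07×10^5, f = 0.01371, h_f = 29.4 m ≈ 30.8 m ✓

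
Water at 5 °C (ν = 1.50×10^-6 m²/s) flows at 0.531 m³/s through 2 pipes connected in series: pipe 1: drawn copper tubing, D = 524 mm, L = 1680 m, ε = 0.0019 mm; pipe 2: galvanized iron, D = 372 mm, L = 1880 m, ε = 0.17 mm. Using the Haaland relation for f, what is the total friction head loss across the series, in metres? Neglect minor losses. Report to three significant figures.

H ≈ 115 m

Pipe 1: V = 2.462 m/s, Re = 8.60×10^5, ε/D = 3.63×10^-6, f = 0.01194, h_1 = f(L/D)V²/2g = 11.83 m
Pipe 2: V = 4.886 m/s, Re = 1.21×10^6, ε/D = 4.57×10^-4, f = 0.01679, h_2 = f(L/D)V²/2g = 103.2 m
Series → Q common, losses add: H = Σh = 115.1 m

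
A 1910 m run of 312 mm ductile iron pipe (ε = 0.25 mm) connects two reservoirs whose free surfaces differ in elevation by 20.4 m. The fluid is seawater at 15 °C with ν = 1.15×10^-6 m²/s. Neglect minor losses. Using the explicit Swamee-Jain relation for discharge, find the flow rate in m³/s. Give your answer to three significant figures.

Q ≈ 0.141 m³/s

Swamee-Jain (Type II): Q = -0.965·√(gD⁵h_f/L)·ln[ε/(3.7D) + √(3.17ν²L/(gD³h_f))]
√(gD⁵h_f/L) = √(9.81·0.312⁵·20.4/1910) = 0.01760
ε/(3.7D) = 2.17×10^-4; √(3.17ν²L/(gD³h_f)) = 3.63×10^-5
Q = -0.965·0.01760·ln(2.529×10^-4) = 0.1407 m³/s
Check: V = 1.84 m/s, Re = 4.99×10^5, f = 0.01944, h_f = 20.5 m ≈ 20.4 m ✓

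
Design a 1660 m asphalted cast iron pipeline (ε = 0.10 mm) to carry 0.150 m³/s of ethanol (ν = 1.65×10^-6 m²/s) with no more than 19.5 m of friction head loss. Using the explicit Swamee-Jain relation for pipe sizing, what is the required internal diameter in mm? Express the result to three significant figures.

D ≈ 311 mm

Swamee-Jain (Type III): D = 0.66·[ε^1.25·(LQ²/(gh_f))^4.75 + ν·Q^9.4·(L/(gh_f))^5.2]^0.04
LQ²/(gh_f) = 0.1952; L/(gh_f) = 8.678
Term 1 = ε^1.25·(…)^4.75 = 4.27×10^-9; Term 2 = ν·Q^9.4·(…)^5.2 = 2.25×10^-9
D = 0.66·(4.27×10^-9 + 2.25×10^-9)^0.04 = 0.3105 m = 311 mm
Check: V = 1.98 m/s, Re = 3.73×10^5, f = 0.01690, h_f = 18.1 m ≈ 19.5 m ✓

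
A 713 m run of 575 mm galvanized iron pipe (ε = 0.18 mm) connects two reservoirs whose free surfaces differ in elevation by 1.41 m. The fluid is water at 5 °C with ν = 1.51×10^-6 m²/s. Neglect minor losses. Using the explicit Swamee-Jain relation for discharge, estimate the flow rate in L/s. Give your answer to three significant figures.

Q ≈ 302 L/s

Swamee-Jain (Type II): Q = -0.965·√(gD⁵h_f/L)·ln[ε/(3.7D) + √(3.17ν²L/(gD³h_f))]
√(gD⁵h_f/L) = √(9.81·0.575⁵·1.41/713) = 0.03492
ε/(3.7D) = 8.46×10^-5; √(3.17ν²L/(gD³h_f)) = 4.43×10^-5
Q = -0.965·0.03492·ln(1.289×10^-4) = 0.3018 m³/s
Check: V = 1.16 m/s, Re = 4.43×10^5, f = 0.01662, h_f = 1.42 m ≈ 1.41 m ✓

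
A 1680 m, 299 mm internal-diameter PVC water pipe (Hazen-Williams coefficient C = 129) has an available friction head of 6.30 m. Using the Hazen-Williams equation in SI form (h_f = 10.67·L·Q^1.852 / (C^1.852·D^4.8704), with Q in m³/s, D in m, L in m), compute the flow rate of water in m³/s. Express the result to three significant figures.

Rearranging: Q = [h_f·C^1.852·D^4.8704 / (10.67·L)]^(1/1.852)
Q = [6.30·129^1.852·0.299^4.8704 / (10.67·1680)]^0.540 = 0.07356 m³/s

Q ≈ 0.0736 m³/s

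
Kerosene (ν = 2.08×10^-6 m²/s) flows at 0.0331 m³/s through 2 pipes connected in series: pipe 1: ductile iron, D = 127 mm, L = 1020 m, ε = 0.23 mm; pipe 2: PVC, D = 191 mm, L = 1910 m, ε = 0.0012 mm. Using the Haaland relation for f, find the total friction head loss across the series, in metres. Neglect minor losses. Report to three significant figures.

H ≈ 78.8 m

Pipe 1: V = 2.613 m/s, Re = 1.60×10^5, ε/D = 0.00181, f = 0.02390, h_1 = f(L/D)V²/2g = 66.79 m
Pipe 2: V = 1.155 m/s, Re = 1.06×10^5, ε/D = 6.28×10^-6, f = 0.01763, h_2 = f(L/D)V²/2g = 11.99 m
Series → Q common, losses add: H = Σh = 78.79 m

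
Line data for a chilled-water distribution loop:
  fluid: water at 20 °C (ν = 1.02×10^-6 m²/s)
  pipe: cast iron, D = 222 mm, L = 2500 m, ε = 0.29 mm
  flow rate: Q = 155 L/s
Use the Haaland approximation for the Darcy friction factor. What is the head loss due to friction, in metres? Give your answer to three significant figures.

V = 4Q/(πD²) = 4·0.155/(π·0.222²) = 4.004 m/s
Re = VD/ν = 4.004·0.222/1.02×10^-6 = 8.72×10^5 → turbulent
ε/D = 0.29/222 = 0.00131
Haaland: f = 0.02127
h_f = f(L/D)V²/(2g) = 0.02127·(2500/0.222)·4.004²/(2·9.81) = 195.8 m

h_f ≈ 196 m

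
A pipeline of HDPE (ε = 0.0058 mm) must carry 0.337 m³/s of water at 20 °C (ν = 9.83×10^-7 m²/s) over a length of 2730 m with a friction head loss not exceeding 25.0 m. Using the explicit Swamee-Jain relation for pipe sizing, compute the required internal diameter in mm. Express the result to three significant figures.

D ≈ 418 mm

Swamee-Jain (Type III): D = 0.66·[ε^1.25·(LQ²/(gh_f))^4.75 + ν·Q^9.4·(L/(gh_f))^5.2]^0.04
LQ²/(gh_f) = 1.264; L/(gh_f) = 11.13
Term 1 = ε^1.25·(…)^4.75 = 8.67×10^-7; Term 2 = ν·Q^9.4·(…)^5.2 = 9.87×10^-6
D = 0.66·(8.67×10^-7 + 9.87×10^-6)^0.04 = 0.4176 m = 418 mm
Check: V = 2.46 m/s, Re = 1.05×10^6, f = 0.01187, h_f = 23.9 m ≈ 25.0 m ✓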